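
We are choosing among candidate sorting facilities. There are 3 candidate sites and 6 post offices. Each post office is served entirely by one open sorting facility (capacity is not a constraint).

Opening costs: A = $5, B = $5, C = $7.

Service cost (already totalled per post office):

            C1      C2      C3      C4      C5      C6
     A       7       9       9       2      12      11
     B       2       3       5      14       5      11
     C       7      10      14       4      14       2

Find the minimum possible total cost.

Minimum total cost: 33

For any fixed open set, each post office goes to its cheapest open site; total = fixed + service.
{B, C}: C1→B 2, C2→B 3, C3→B 5, C4→C 4, C5→B 5, C6→C 2. Service 21; fixed 12; total 33.
{A, B, C}: C1→B 2, C2→B 3, C3→B 5, C4→A 2, C5→B 5, C6→C 2. Service 19; fixed 17; total 36.
{A, B}: service 28 + fixed 10 = 38
{A}: service 50 + fixed 5 = 55
No other subset beats 33.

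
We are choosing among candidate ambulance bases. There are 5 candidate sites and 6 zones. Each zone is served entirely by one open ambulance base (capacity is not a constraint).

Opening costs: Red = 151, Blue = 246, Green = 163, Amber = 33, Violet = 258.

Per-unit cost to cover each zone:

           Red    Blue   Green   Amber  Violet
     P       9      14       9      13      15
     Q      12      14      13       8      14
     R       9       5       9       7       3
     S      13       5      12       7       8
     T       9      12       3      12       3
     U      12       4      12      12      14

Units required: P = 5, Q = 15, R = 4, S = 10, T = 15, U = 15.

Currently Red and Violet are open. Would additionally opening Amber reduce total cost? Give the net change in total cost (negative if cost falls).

Current service cost with {Red, Violet}: 542.
Adding Amber: each zone re-picks its cheapest; new service cost 472, saving 70.
Extra fixed cost: 33. Net change = 33 − 70 = -37.
(Totals: 951 → 914.)

Yes — net change −37 (cost falls by 37).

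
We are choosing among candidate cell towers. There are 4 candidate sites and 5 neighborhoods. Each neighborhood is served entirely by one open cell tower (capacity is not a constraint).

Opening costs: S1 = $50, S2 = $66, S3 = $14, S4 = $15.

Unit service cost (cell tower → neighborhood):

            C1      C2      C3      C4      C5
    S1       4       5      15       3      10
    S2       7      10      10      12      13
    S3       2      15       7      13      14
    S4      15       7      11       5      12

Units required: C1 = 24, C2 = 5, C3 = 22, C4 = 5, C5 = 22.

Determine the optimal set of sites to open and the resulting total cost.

For any fixed open set, each neighborhood goes to its cheapest open site; total = fixed + service.
{S1, S3}: C1→S3 2·24=48, C2→S1 5·5=25, C3→S3 7·22=154, C4→S1 3·5=15, C5→S1 10·22=220. Service 462; fixed 64; total 526.
{S1, S3, S4}: C1→S3 2·24=48, C2→S1 5·5=25, C3→S3 7·22=154, C4→S1 3·5=15, C5→S1 10·22=220. Service 462; fixed 79; total 541.
{S3, S4}: C1→S3 2·24=48, C2→S4 7·5=35, C3→S3 7·22=154, C4→S4 5·5=25, C5→S4 12·22=264. Service 526; fixed 29; total 555.
{S1, S2, S3, S4}: C1→S3 2·24=48, C2→S1 5·5=25, C3→S3 7·22=154, C4→S1 3·5=15, C5→S1 10·22=220. Service 462; fixed 145; total 607.
No other subset beats 526.

Open S1 and S3; minimum total cost 526.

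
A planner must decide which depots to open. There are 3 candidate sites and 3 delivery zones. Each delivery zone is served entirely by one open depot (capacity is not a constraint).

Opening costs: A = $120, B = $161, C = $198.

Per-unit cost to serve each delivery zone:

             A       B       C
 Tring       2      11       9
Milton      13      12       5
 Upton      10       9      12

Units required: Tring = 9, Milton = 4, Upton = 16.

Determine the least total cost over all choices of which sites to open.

Minimum total cost: 350

For any fixed open set, each delivery zone goes to its cheapest open site; total = fixed + service.
{A}: Tring→A 2·9=18, Milton→A 13·4=52, Upton→A 10·16=160. Service 230; fixed 120; total 350.
{B}: service 291 + fixed 161 = 452
{A, B}: service 210 + fixed 281 = 491
{A, B, C}: service 182 + fixed 479 = 661
(All 7 nonempty subsets were checked; A only is lowest.)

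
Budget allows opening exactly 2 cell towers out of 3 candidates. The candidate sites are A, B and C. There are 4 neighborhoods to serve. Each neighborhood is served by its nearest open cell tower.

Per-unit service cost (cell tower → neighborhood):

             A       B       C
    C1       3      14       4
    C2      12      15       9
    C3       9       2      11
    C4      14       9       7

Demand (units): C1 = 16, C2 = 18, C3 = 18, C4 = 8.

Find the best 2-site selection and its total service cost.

Choose B and C; total service cost 318.

With exactly 2 open, each neighborhood uses its cheapest among the chosen.
{B, C}: C1→C 4·16=64, C2→C 9·18=162, C3→B 2·18=36, C4→C 7·8=56. Service cost 318.
{A, B}: service cost 372
{A, C}: service cost 428
Among all 3 size-2 choices, {B, C} is lowest.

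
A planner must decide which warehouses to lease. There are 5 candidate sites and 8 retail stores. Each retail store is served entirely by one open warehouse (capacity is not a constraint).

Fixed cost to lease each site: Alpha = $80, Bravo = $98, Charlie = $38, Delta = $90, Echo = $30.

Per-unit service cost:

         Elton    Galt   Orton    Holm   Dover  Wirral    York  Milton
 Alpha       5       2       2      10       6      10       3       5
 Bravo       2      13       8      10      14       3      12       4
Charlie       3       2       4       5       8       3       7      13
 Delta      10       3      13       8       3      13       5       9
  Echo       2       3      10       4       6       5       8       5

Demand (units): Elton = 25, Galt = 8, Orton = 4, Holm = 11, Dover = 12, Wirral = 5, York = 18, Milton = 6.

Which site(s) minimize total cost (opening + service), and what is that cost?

For any fixed open set, each retail store goes to its cheapest open site; total = fixed + service.
{Alpha, Echo}: Elton→Echo 2·25=50, Galt→Alpha 2·8=16, Orton→Alpha 2·4=8, Holm→Echo 4·11=44, Dover→Alpha 6·12=72, Wirral→Echo 5·5=25, York→Alpha 3·18=54, Milton→Alpha 5·6=30. Service 299; fixed 110; total 409.
{Alpha, Charlie, Echo}: Elton→Echo 2·25=50, Galt→Alpha 2·8=16, Orton→Alpha 2·4=8, Holm→Echo 4·11=44, Dover→Alpha 6·12=72, Wirral→Charlie 3·5=15, York→Alpha 3·18=54, Milton→Alpha 5·6=30. Service 289; fixed 148; total 437.
{Charlie, Echo}: Elton→Echo 2·25=50, Galt→Charlie 2·8=16, Orton→Charlie 4·4=16, Holm→Echo 4·11=44, Dover→Echo 6·12=72, Wirral→Charlie 3·5=15, York→Charlie 7·18=126, Milton→Echo 5·6=30. Service 369; fixed 68; total 437.
{Alpha, Bravo, Charlie, Delta, Echo}: Elton→Bravo 2·25=50, Galt→Alpha 2·8=16, Orton→Alpha 2·4=8, Holm→Echo 4·11=44, Dover→Delta 3·12=36, Wirral→Bravo 3·5=15, York→Alpha 3·18=54, Milton→Bravo 4·6=24. Service 247; fixed 336; total 583.
No other subset beats 409.

Open Alpha and Echo; minimum total cost 409.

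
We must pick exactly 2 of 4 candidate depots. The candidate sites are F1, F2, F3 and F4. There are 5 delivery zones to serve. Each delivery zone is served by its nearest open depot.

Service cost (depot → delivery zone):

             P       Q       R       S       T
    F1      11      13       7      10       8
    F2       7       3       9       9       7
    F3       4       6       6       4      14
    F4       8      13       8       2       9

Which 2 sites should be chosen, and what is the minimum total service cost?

With exactly 2 open, each delivery zone uses its cheapest among the chosen.
{F2, F3}: P→F3 4, Q→F2 3, R→F3 6, S→F3 4, T→F2 7. Service cost 24.
{F2, F4}: service cost 27
{F3, F4}: service cost 27
Among all 6 size-2 choices, {F2, F3} is lowest.

Choose F2 and F3; total service cost 24.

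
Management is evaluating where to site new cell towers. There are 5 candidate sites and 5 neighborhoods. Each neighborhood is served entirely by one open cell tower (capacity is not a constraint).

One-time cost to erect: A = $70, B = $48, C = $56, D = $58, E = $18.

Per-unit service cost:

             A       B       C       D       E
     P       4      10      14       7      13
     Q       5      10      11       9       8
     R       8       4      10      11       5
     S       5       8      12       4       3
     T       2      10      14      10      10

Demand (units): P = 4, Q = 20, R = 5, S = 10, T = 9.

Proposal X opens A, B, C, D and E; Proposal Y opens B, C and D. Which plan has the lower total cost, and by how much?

Proposal X is cheaper by 86.

Proposal X: {A, B, C, D, E}: P→A 4·4=16, Q→A 5·20=100, R→B 4·5=20, S→E 3·10=30, T→A 2·9=18. Service 184; fixed 250; total 434.
Proposal Y: {B, C, D}: P→D 7·4=28, Q→D 9·20=180, R→B 4·5=20, S→D 4·10=40, T→B 10·9=90. Service 358; fixed 162; total 520.
Difference: |434 − 520| = 86.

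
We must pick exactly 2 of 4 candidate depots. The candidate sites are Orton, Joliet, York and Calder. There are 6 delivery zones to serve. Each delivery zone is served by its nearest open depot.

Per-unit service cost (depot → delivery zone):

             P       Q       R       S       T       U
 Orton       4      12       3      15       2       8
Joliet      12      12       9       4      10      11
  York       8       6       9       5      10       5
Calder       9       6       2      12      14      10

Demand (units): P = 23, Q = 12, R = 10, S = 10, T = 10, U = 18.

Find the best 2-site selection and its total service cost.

Choose Orton and York; total service cost 354.

With exactly 2 open, each delivery zone uses its cheapest among the chosen.
{Orton, York}: P→Orton 4·23=92, Q→York 6·12=72, R→Orton 3·10=30, S→York 5·10=50, T→Orton 2·10=20, U→York 5·18=90. Service cost 354.
{Orton, Calder}: service cost 468
{Orton, Joliet}: service cost 470
Among all 6 size-2 choices, {Orton, York} is lowest.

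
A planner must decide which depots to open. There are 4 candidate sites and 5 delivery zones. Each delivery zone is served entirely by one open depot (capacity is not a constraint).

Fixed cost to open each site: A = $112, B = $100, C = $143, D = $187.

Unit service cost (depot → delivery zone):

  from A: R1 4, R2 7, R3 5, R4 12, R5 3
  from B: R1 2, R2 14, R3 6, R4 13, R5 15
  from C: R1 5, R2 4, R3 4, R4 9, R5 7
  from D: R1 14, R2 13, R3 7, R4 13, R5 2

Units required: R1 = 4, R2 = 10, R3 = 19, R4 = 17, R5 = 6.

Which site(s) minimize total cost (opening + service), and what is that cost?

Open C only; minimum total cost 474.

For any fixed open set, each delivery zone goes to its cheapest open site; total = fixed + service.
{C}: R1→C 5·4=20, R2→C 4·10=40, R3→C 4·19=76, R4→C 9·17=153, R5→C 7·6=42. Service 331; fixed 143; total 474.
{A}: R1→A 4·4=16, R2→A 7·10=70, R3→A 5·19=95, R4→A 12·17=204, R5→A 3·6=18. Service 403; fixed 112; total 515.
{A, C}: R1→A 4·4=16, R2→C 4·10=40, R3→C 4·19=76, R4→C 9·17=153, R5→A 3·6=18. Service 303; fixed 255; total 558.
{A, B, C, D}: service 289 + fixed 542 = 831
No other subset beats 474.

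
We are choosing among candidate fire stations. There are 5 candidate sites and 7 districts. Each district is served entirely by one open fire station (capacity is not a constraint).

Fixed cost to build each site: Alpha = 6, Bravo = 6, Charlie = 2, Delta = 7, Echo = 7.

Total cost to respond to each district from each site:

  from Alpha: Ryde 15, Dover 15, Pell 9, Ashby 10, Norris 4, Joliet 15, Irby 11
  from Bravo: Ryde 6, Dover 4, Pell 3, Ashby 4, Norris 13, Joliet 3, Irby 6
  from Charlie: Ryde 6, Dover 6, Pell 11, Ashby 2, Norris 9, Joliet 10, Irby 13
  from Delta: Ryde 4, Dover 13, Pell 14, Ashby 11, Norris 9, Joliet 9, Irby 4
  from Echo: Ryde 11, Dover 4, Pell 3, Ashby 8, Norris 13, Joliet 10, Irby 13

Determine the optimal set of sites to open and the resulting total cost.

For any fixed open set, each district goes to its cheapest open site; total = fixed + service.
{Bravo, Charlie}: Ryde→Bravo 6, Dover→Bravo 4, Pell→Bravo 3, Ashby→Charlie 2, Norris→Charlie 9, Joliet→Bravo 3, Irby→Bravo 6. Service 33; fixed 8; total 41.
{Alpha, Bravo}: Ryde→Bravo 6, Dover→Bravo 4, Pell→Bravo 3, Ashby→Bravo 4, Norris→Alpha 4, Joliet→Bravo 3, Irby→Bravo 6. Service 30; fixed 12; total 42.
{Alpha, Bravo, Charlie}: Ryde→Bravo 6, Dover→Bravo 4, Pell→Bravo 3, Ashby→Charlie 2, Norris→Alpha 4, Joliet→Bravo 3, Irby→Bravo 6. Service 28; fixed 14; total 42.
{Alpha, Bravo, Charlie, Delta, Echo}: Ryde→Delta 4, Dover→Bravo 4, Pell→Bravo 3, Ashby→Charlie 2, Norris→Alpha 4, Joliet→Bravo 3, Irby→Delta 4. Service 24; fixed 28; total 52.
No other subset beats 41.

Open Bravo and Charlie; minimum total cost 41.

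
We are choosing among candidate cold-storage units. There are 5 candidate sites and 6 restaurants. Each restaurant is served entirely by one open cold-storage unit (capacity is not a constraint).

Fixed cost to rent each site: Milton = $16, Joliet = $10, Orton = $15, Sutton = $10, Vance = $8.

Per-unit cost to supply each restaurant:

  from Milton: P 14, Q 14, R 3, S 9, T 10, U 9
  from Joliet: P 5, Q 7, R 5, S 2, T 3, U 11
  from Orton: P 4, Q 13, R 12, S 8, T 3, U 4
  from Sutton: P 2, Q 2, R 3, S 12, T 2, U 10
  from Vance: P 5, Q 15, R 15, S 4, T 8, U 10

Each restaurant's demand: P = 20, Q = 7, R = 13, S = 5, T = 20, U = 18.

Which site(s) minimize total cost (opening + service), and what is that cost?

Open Joliet, Orton and Sutton; minimum total cost 250.

For any fixed open set, each restaurant goes to its cheapest open site; total = fixed + service.
{Joliet, Orton, Sutton}: P→Sutton 2·20=40, Q→Sutton 2·7=14, R→Sutton 3·13=39, S→Joliet 2·5=10, T→Sutton 2·20=40, U→Orton 4·18=72. Service 215; fixed 35; total 250.
{Joliet, Orton, Sutton, Vance}: service 215 + fixed 43 = 258
{Orton, Sutton, Vance}: service 225 + fixed 33 = 258
{Milton, Joliet, Orton, Sutton, Vance}: service 215 + fixed 59 = 274
No other subset beats 250.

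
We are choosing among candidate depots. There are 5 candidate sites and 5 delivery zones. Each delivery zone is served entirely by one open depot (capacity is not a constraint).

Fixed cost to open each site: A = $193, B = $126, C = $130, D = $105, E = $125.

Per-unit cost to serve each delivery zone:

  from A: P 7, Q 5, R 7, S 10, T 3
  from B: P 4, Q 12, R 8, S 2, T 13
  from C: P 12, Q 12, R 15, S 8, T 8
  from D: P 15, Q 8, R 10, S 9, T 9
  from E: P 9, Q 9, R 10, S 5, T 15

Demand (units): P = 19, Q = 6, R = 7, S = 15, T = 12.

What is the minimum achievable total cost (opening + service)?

Minimum total cost: 516

For any fixed open set, each delivery zone goes to its cheapest open site; total = fixed + service.
{B}: P→B 4·19=76, Q→B 12·6=72, R→B 8·7=56, S→B 2·15=30, T→B 13·12=156. Service 390; fixed 126; total 516.
{A, B}: P→B 4·19=76, Q→A 5·6=30, R→A 7·7=49, S→B 2·15=30, T→A 3·12=36. Service 221; fixed 319; total 540.
{B, D}: service 318 + fixed 231 = 549
{A, B, C, D, E}: service 221 + fixed 679 = 900
No other subset beats 516.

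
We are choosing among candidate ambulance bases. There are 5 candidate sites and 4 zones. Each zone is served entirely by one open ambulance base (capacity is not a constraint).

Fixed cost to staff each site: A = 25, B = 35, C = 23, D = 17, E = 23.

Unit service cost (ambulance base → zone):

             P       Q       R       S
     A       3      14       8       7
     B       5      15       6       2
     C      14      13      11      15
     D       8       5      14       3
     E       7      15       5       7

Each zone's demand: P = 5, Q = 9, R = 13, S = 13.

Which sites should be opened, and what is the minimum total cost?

Open D and E; minimum total cost 224.

For any fixed open set, each zone goes to its cheapest open site; total = fixed + service.
{D, E}: P→E 7·5=35, Q→D 5·9=45, R→E 5·13=65, S→D 3·13=39. Service 184; fixed 40; total 224.
{B, D}: P→B 5·5=25, Q→D 5·9=45, R→B 6·13=78, S→B 2·13=26. Service 174; fixed 52; total 226.
{A, D, E}: service 164 + fixed 65 = 229
{A, B, C, D, E}: P→A 3·5=15, Q→D 5·9=45, R→E 5·13=65, S→B 2·13=26. Service 151; fixed 123; total 274.
No other subset beats 224.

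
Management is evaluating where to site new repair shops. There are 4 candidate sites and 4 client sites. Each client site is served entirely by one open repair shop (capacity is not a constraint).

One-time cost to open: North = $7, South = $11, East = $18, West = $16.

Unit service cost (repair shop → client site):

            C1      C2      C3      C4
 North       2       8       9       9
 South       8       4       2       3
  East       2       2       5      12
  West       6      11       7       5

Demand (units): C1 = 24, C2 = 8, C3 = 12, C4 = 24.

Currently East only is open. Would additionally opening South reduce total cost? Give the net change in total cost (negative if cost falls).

Yes — net change −241 (cost falls by 241).

Current service cost with {East}: 412.
Adding South: each client site re-picks its cheapest; new service cost 160, saving 252.
Extra fixed cost: 11. Net change = 11 − 252 = -241.
(Totals: 430 → 189.)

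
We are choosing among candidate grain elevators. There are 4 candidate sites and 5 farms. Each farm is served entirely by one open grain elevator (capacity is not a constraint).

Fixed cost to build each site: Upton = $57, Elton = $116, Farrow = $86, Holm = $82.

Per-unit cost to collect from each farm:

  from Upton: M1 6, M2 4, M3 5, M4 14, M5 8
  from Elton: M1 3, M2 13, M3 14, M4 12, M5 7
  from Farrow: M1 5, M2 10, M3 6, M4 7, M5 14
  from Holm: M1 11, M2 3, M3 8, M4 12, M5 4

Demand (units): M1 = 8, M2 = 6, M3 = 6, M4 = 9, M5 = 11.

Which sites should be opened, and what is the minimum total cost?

Open Farrow and Holm; minimum total cost 369.

For any fixed open set, each farm goes to its cheapest open site; total = fixed + service.
{Farrow, Holm}: M1→Farrow 5·8=40, M2→Holm 3·6=18, M3→Farrow 6·6=36, M4→Farrow 7·9=63, M5→Holm 4·11=44. Service 201; fixed 168; total 369.
{Upton}: M1→Upton 6·8=48, M2→Upton 4·6=24, M3→Upton 5·6=30, M4→Upton 14·9=126, M5→Upton 8·11=88. Service 316; fixed 57; total 373.
{Upton, Holm}: M1→Upton 6·8=48, M2→Holm 3·6=18, M3→Upton 5·6=30, M4→Holm 12·9=108, M5→Holm 4·11=44. Service 248; fixed 139; total 387.
{Upton, Elton, Farrow, Holm}: service 179 + fixed 341 = 520
No other subset beats 369.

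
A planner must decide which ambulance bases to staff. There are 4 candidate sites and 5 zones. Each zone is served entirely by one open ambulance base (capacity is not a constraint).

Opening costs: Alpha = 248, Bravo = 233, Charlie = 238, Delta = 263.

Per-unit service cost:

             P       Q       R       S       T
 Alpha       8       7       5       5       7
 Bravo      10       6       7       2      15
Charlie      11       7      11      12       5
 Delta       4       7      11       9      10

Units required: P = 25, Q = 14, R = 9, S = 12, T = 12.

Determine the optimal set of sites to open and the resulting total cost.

Open Alpha only; minimum total cost 735.

For any fixed open set, each zone goes to its cheapest open site; total = fixed + service.
{Alpha}: P→Alpha 8·25=200, Q→Alpha 7·14=98, R→Alpha 5·9=45, S→Alpha 5·12=60, T→Alpha 7·12=84. Service 487; fixed 248; total 735.
{Delta}: P→Delta 4·25=100, Q→Delta 7·14=98, R→Delta 11·9=99, S→Delta 9·12=108, T→Delta 10·12=120. Service 525; fixed 263; total 788.
{Bravo}: P→Bravo 10·25=250, Q→Bravo 6·14=84, R→Bravo 7·9=63, S→Bravo 2·12=24, T→Bravo 15·12=180. Service 601; fixed 233; total 834.
{Alpha, Bravo, Charlie, Delta}: P→Delta 4·25=100, Q→Bravo 6·14=84, R→Alpha 5·9=45, S→Bravo 2·12=24, T→Charlie 5·12=60. Service 313; fixed 982; total 1295.
No other subset beats 735.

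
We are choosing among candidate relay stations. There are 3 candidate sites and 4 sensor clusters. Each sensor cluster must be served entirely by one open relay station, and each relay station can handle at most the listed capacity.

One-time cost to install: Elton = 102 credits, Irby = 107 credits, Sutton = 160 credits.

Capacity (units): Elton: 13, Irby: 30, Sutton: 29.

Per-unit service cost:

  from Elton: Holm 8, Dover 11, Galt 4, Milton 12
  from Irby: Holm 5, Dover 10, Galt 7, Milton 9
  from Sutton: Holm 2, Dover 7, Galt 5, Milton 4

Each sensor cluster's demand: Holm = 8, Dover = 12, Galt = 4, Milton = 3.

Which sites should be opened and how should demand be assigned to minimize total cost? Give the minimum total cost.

Open {Sutton}: Holm→Sutton 2·8=16, Dover→Sutton 7·12=84, Galt→Sutton 5·4=20, Milton→Sutton 4·3=12.
Loads: Sutton carries 27/29. Service 132; fixed 160; total 292.
Next best feasible plan costs 322.

Minimum total cost: 292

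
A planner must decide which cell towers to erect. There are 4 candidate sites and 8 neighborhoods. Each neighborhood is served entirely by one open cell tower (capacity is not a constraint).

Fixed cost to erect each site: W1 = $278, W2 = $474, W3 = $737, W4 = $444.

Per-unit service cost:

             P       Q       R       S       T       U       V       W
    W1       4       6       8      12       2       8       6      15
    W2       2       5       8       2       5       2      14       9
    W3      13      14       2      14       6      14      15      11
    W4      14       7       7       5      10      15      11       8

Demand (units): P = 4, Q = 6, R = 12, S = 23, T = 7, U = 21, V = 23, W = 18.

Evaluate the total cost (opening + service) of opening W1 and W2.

Each neighborhood is assigned to its cheapest site among the open ones.
{W1, W2}: P→W2 2·4=8, Q→W2 5·6=30, R→W1 8·12=96, S→W2 2·23=46, T→W1 2·7=14, U→W2 2·21=42, V→W1 6·23=138, W→W2 9·18=162. Service 536; fixed 752; total 1288.

Total cost: 1288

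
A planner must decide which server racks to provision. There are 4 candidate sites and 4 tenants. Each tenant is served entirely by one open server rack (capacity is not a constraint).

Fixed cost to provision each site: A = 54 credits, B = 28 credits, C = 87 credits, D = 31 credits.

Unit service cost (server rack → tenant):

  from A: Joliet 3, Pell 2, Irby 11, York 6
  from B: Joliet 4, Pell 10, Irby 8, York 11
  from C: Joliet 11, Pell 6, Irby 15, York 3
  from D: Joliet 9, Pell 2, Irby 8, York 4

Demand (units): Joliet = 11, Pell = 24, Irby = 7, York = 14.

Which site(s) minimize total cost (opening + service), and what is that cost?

For any fixed open set, each tenant goes to its cheapest open site; total = fixed + service.
{B, D}: Joliet→B 4·11=44, Pell→D 2·24=48, Irby→B 8·7=56, York→D 4·14=56. Service 204; fixed 59; total 263.
{A, D}: service 193 + fixed 85 = 278
{D}: service 259 + fixed 31 = 290
{A, B, C, D}: Joliet→A 3·11=33, Pell→A 2·24=48, Irby→B 8·7=56, York→C 3·14=42. Service 179; fixed 200; total 379.
No other subset beats 263.

Open B and D; minimum total cost 263.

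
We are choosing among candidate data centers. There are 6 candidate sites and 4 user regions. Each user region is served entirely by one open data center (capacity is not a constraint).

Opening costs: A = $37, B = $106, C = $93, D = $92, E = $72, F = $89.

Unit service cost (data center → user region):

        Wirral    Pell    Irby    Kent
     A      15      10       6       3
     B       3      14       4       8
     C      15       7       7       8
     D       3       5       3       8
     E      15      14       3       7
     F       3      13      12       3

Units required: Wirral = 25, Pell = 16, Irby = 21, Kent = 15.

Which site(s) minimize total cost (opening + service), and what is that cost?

Open A and D; minimum total cost 392.

For any fixed open set, each user region goes to its cheapest open site; total = fixed + service.
{A, D}: Wirral→D 3·25=75, Pell→D 5·16=80, Irby→D 3·21=63, Kent→A 3·15=45. Service 263; fixed 129; total 392.
{D}: service 338 + fixed 92 = 430
{D, F}: service 263 + fixed 181 = 444
{A, B, C, D, E, F}: service 263 + fixed 489 = 752
No other subset beats 392.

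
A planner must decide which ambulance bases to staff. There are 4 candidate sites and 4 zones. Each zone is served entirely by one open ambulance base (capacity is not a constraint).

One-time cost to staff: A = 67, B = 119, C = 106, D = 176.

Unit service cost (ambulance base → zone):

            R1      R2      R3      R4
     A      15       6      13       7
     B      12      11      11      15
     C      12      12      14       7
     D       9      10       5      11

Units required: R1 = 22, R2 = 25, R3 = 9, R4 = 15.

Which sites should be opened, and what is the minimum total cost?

For any fixed open set, each zone goes to its cheapest open site; total = fixed + service.
{A, D}: R1→D 9·22=198, R2→A 6·25=150, R3→D 5·9=45, R4→A 7·15=105. Service 498; fixed 243; total 741.
{A}: service 702 + fixed 67 = 769
{A, B}: R1→B 12·22=264, R2→A 6·25=150, R3→B 11·9=99, R4→A 7·15=105. Service 618; fixed 186; total 804.
{A, B, C, D}: service 498 + fixed 468 = 966
No other subset beats 741.

Open A and D; minimum total cost 741.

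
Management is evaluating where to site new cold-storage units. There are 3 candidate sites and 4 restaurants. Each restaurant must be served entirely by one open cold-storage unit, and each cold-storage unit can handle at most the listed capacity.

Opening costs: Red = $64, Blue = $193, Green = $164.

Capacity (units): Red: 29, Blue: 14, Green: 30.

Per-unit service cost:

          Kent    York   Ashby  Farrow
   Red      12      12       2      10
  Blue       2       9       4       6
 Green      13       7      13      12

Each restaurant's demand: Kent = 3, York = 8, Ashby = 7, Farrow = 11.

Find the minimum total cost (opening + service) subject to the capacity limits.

Open {Red}: Kent→Red 12·3=36, York→Red 12·8=96, Ashby→Red 2·7=14, Farrow→Red 10·11=110.
Loads: Red carries 29/29. Service 256; fixed 64; total 320.
Next best feasible plan costs 439.

Minimum total cost: 320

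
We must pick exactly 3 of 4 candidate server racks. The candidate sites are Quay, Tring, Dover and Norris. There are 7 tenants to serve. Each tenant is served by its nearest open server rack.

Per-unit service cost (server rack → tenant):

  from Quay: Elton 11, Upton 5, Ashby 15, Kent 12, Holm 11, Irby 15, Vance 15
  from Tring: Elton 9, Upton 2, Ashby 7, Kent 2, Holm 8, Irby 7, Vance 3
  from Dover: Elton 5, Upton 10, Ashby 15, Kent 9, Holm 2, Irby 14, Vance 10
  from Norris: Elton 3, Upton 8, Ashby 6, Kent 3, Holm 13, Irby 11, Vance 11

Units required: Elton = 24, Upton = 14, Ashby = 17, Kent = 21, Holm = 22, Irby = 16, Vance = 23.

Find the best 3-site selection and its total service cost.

Choose Tring, Dover and Norris; total service cost 469.

With exactly 3 open, each tenant uses its cheapest among the chosen.
{Tring, Dover, Norris}: Elton→Norris 3·24=72, Upton→Tring 2·14=28, Ashby→Norris 6·17=102, Kent→Tring 2·21=42, Holm→Dover 2·22=44, Irby→Tring 7·16=112, Vance→Tring 3·23=69. Service cost 469.
{Quay, Tring, Dover}: service cost 534
{Quay, Tring, Norris}: service cost 601
Among all 4 size-3 choices, {Tring, Dover, Norris} is lowest.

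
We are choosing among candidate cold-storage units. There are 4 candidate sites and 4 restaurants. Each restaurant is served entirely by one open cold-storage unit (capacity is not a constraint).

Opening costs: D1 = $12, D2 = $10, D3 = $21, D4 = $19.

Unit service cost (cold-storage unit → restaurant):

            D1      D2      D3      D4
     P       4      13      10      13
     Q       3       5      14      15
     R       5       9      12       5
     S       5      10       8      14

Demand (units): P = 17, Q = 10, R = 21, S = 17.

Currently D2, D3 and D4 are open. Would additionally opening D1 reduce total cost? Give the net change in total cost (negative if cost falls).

Yes — net change −161 (cost falls by 161).

Current service cost with {D2, D3, D4}: 461.
Adding D1: each restaurant re-picks its cheapest; new service cost 288, saving 173.
Extra fixed cost: 12. Net change = 12 − 173 = -161.
(Totals: 511 → 350.)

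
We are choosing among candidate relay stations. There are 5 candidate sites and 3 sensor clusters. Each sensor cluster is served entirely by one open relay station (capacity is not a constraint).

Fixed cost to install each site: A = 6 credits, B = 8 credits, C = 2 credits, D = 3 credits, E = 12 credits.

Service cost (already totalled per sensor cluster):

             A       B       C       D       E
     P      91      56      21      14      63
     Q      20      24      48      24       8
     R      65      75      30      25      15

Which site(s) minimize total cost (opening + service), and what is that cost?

Open D and E; minimum total cost 52.

For any fixed open set, each sensor cluster goes to its cheapest open site; total = fixed + service.
{D, E}: P→D 14, Q→E 8, R→E 15. Service 37; fixed 15; total 52.
{C, D, E}: P→D 14, Q→E 8, R→E 15. Service 37; fixed 17; total 54.
{A, D, E}: service 37 + fixed 21 = 58
{A, B, C, D, E}: service 37 + fixed 31 = 68
No other subset beats 52.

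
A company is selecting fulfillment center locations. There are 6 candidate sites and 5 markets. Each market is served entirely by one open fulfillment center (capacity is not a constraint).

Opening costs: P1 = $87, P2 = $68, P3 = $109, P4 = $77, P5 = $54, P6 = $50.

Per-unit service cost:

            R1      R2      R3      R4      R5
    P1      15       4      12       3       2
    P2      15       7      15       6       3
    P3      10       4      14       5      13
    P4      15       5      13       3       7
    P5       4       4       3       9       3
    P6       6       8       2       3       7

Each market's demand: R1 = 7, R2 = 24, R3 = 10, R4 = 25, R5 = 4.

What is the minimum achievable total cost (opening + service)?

Minimum total cost: 335

For any fixed open set, each market goes to its cheapest open site; total = fixed + service.
{P5, P6}: R1→P5 4·7=28, R2→P5 4·24=96, R3→P6 2·10=20, R4→P6 3·25=75, R5→P5 3·4=12. Service 231; fixed 104; total 335.
{P4, P5}: service 241 + fixed 131 = 372
{P1, P5}: R1→P5 4·7=28, R2→P1 4·24=96, R3→P5 3·10=30, R4→P1 3·25=75, R5→P1 2·4=8. Service 237; fixed 141; total 378.
{P1, P2, P3, P4, P5, P6}: R1→P5 4·7=28, R2→P1 4·24=96, R3→P6 2·10=20, R4→P1 3·25=75, R5→P1 2·4=8. Service 227; fixed 445; total 672.
No other subset beats 335.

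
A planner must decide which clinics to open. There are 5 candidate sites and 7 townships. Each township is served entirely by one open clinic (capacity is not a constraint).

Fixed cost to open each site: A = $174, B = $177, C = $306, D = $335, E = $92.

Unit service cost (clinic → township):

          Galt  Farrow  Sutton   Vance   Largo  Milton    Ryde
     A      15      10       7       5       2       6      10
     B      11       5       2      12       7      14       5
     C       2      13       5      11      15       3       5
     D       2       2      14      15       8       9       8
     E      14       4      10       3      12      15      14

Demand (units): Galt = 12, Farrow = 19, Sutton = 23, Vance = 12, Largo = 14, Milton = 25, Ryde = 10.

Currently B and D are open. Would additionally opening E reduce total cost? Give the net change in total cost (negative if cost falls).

Yes — net change −16 (cost falls by 16).

Current service cost with {B, D}: 625.
Adding E: each township re-picks its cheapest; new service cost 517, saving 108.
Extra fixed cost: 92. Net change = 92 − 108 = -16.
(Totals: 1137 → 1121.)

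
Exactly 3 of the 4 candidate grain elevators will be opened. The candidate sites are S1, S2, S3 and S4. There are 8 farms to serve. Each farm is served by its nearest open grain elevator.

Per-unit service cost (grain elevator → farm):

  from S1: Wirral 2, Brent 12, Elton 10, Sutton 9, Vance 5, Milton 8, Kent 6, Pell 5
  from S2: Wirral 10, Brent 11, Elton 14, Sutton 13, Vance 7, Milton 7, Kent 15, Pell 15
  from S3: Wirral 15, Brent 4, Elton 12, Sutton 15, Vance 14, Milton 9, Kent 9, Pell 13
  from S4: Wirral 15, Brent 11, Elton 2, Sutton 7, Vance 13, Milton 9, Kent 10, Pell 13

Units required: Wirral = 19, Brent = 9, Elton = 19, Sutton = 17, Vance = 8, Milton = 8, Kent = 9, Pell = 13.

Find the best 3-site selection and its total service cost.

Choose S1, S3 and S4; total service cost 454.

With exactly 3 open, each farm uses its cheapest among the chosen.
{S1, S3, S4}: Wirral→S1 2·19=38, Brent→S3 4·9=36, Elton→S4 2·19=38, Sutton→S4 7·17=119, Vance→S1 5·8=40, Milton→S1 8·8=64, Kent→S1 6·9=54, Pell→S1 5·13=65. Service cost 454.
{S1, S2, S4}: service cost 509
{S1, S2, S3}: service cost 632
Among all 4 size-3 choices, {S1, S3, S4} is lowest.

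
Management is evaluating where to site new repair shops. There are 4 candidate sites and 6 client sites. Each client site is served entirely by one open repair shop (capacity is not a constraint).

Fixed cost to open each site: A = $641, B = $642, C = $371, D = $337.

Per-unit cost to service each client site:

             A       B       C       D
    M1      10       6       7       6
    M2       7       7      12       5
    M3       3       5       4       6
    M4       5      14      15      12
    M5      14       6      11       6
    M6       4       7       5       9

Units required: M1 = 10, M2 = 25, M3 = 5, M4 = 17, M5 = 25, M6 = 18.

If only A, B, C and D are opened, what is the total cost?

Each client site is assigned to its cheapest site among the open ones.
{A, B, C, D}: M1→B 6·10=60, M2→D 5·25=125, M3→A 3·5=15, M4→A 5·17=85, M5→B 6·25=150, M6→A 4·18=72. Service 507; fixed 1991; total 2498.

Total cost: 2498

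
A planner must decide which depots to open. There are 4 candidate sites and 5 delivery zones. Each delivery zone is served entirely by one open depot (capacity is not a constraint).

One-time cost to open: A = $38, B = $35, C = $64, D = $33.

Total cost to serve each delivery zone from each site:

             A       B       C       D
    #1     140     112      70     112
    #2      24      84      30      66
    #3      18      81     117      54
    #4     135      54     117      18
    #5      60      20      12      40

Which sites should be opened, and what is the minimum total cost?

Open A, C and D; minimum total cost 277.

For any fixed open set, each delivery zone goes to its cheapest open site; total = fixed + service.
{A, C, D}: #1→C 70, #2→A 24, #3→A 18, #4→D 18, #5→C 12. Service 142; fixed 135; total 277.
{C, D}: service 184 + fixed 97 = 281
{A, D}: service 212 + fixed 71 = 283
{A, B, C, D}: #1→C 70, #2→A 24, #3→A 18, #4→D 18, #5→C 12. Service 142; fixed 170; total 312.
No other subset beats 277.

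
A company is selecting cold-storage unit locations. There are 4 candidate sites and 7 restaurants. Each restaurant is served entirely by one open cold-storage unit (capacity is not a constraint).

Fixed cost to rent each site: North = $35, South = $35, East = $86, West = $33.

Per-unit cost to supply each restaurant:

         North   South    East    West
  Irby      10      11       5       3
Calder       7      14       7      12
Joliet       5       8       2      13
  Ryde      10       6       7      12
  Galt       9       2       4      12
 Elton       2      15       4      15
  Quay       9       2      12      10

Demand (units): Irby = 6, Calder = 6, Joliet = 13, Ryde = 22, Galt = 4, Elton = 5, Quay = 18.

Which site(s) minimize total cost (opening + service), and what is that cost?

For any fixed open set, each restaurant goes to its cheapest open site; total = fixed + service.
{North, South, West}: Irby→West 3·6=18, Calder→North 7·6=42, Joliet→North 5·13=65, Ryde→South 6·22=132, Galt→South 2·4=8, Elton→North 2·5=10, Quay→South 2·18=36. Service 311; fixed 103; total 414.
{South, East}: service 294 + fixed 121 = 415
{North, South}: Irby→North 10·6=60, Calder→North 7·6=42, Joliet→North 5·13=65, Ryde→South 6·22=132, Galt→South 2·4=8, Elton→North 2·5=10, Quay→South 2·18=36. Service 353; fixed 70; total 423.
{North, South, East, West}: Irby→West 3·6=18, Calder→North 7·6=42, Joliet→East 2·13=26, Ryde→South 6·22=132, Galt→South 2·4=8, Elton→North 2·5=10, Quay→South 2·18=36. Service 272; fixed 189; total 461.
No other subset beats 414.

Open North, South and West; minimum total cost 414.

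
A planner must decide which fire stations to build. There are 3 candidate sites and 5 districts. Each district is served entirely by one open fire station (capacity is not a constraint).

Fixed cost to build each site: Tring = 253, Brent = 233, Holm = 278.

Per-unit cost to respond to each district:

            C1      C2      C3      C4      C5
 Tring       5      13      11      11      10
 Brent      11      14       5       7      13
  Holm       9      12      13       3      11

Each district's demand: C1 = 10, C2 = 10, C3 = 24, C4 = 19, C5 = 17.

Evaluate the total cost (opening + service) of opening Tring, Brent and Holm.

Each district is assigned to its cheapest site among the open ones.
{Tring, Brent, Holm}: C1→Tring 5·10=50, C2→Holm 12·10=120, C3→Brent 5·24=120, C4→Holm 3·19=57, C5→Tring 10·17=170. Service 517; fixed 764; total 1281.

Total cost: 1281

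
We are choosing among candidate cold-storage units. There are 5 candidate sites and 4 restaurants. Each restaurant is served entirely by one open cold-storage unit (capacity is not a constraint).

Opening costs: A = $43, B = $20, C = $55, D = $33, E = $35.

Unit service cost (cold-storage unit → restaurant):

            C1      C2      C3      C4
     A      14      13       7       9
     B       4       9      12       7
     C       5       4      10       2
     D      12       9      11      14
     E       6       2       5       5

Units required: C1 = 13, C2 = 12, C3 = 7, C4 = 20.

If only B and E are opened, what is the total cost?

Total cost: 266

Each restaurant is assigned to its cheapest site among the open ones.
{B, E}: C1→B 4·13=52, C2→E 2·12=24, C3→E 5·7=35, C4→E 5·20=100. Service 211; fixed 55; total 266.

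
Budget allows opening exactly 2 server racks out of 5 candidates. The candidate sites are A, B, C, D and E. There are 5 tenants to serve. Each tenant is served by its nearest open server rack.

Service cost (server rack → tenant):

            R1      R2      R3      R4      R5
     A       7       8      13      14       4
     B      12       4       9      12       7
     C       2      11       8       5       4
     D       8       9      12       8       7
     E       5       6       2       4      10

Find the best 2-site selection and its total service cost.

With exactly 2 open, each tenant uses its cheapest among the chosen.
{C, E}: R1→C 2, R2→E 6, R3→E 2, R4→E 4, R5→C 4. Service cost 18.
{A, E}: service cost 21
{B, E}: service cost 22
Among all 10 size-2 choices, {C, E} is lowest.

Choose C and E; total service cost 18.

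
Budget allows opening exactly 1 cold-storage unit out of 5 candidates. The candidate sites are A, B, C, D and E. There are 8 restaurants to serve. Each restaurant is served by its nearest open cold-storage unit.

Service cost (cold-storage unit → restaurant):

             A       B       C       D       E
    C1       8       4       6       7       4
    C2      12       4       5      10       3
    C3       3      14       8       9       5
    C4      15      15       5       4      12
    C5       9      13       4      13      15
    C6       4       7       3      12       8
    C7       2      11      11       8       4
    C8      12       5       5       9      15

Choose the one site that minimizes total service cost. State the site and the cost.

With exactly 1 open, each restaurant uses its cheapest among the chosen.
{C}: C1→C 6, C2→C 5, C3→C 8, C4→C 5, C5→C 4, C6→C 3, C7→C 11, C8→C 5. Service cost 47.
{A}: service cost 65
{E}: service cost 66
Among all 5 size-1 choices, {C} is lowest.

Choose C only; total service cost 47.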